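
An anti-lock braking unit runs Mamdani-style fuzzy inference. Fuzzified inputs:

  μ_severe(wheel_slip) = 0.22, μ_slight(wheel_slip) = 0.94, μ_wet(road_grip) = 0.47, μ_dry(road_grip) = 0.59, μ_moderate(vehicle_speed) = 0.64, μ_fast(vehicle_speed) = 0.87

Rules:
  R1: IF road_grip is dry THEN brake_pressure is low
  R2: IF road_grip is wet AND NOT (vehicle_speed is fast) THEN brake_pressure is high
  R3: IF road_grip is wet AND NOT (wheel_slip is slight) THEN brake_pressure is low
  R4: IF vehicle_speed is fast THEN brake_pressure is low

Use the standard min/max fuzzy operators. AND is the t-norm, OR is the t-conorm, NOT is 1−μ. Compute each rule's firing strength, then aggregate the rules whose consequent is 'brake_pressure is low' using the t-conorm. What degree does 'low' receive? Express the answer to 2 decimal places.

0.87

R1: dry=0.59 → w = 0.59
R2: wet=0.47, ¬fast=1−0.87=0.13; AND[min(a, b)] → w = 0.13
R3: wet=0.47, ¬slight=1−0.94=0.06; AND[min(a, b)] → w = 0.06
R4: fast=0.87 → w = 0.87
Rules with consequent 'low': {R1, R3, R4} → strengths 0.59, 0.06, 0.87
Aggregate via t-conorm [max(a, b)]: 0.87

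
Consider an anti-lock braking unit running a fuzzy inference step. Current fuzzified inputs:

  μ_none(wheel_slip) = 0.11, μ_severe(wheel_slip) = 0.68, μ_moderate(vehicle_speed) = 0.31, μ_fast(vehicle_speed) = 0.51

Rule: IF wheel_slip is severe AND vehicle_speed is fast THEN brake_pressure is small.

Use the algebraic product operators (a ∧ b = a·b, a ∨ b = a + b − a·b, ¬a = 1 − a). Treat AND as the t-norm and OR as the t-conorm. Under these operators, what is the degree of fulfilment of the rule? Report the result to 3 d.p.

firing strength: severe=0.68, fast=0.51; AND[a·b] → w = 0.3468

0.347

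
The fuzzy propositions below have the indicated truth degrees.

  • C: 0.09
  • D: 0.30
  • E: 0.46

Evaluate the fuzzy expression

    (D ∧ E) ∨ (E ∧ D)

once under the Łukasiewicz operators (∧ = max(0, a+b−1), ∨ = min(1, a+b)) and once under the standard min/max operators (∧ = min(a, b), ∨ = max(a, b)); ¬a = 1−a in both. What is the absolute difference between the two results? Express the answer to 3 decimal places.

Under Łukasiewicz:
  D ∧ E = max(0, a+b−1) on (0.30, 0.46) = 0.00
  E ∧ D = max(0, a+b−1) on (0.46, 0.30) = 0.00
  (D ∧ E) ∨ (E ∧ D) = min(1, a+b) on (0.00, 0.00) = 0.00
  → value = 0.0000
Under standard min/max:
  D ∧ E = min(a, b) on (0.30, 0.46) = 0.30
  E ∧ D = min(a, b) on (0.46, 0.30) = 0.30
  (D ∧ E) ∨ (E ∧ D) = max(a, b) on (0.30, 0.30) = 0.30
  → value = 0.3000
|0.0000 − 0.3000| = 0.300

0.300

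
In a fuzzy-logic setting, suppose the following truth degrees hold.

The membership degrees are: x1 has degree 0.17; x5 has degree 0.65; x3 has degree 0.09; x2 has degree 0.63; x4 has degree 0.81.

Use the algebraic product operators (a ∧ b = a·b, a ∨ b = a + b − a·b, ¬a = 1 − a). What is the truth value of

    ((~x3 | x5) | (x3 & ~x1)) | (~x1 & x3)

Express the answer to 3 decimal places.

~x3 = 1 − 0.0900 = 0.9100
~x3 | x5 = a + b − a·b on (0.9100, 0.6500) = 0.9685
~x1 = 1 − 0.1700 = 0.8300
x3 & ~x1 = a·b on (0.0900, 0.8300) = 0.0747
(~x3 | x5) | (x3 & ~x1) = a + b − a·b on (0.9685, 0.0747) = 0.9709
~x1 = 1 − 0.1700 = 0.8300
~x1 & x3 = a·b on (0.8300, 0.0900) = 0.0747
((~x3 | x5) | (x3 & ~x1)) | (~x1 & x3) = a + b − a·b on (0.9709, 0.0747) = 0.9730

0.973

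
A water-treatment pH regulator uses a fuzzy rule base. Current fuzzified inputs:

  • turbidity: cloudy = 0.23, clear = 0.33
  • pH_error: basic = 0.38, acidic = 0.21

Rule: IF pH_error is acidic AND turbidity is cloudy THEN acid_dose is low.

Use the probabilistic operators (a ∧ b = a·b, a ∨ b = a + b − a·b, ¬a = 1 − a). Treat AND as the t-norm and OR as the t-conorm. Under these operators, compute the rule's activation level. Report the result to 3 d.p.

firing strength: acidic=0.21, cloudy=0.23; AND[a·b] → w = 0.0483

0.048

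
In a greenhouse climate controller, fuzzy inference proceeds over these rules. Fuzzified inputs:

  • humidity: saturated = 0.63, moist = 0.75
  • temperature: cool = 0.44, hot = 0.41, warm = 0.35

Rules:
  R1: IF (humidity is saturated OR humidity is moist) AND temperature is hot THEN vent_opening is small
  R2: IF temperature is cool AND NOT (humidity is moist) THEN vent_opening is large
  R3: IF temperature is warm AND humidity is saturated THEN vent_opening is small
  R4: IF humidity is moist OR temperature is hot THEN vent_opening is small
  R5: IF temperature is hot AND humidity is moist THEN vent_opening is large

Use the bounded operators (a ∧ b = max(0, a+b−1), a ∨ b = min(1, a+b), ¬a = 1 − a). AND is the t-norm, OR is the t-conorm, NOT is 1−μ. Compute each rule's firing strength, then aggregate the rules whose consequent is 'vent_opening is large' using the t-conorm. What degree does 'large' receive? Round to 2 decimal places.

R1: (saturated=0.63 OR moist=0.75) = 1.00; AND[max(0, a+b−1)] with hot=0.41 → w = 0.41
R2: cool=0.44, ¬moist=1−0.75=0.25; AND[max(0, a+b−1)] → w = 0.00
R3: warm=0.35, saturated=0.63; AND[max(0, a+b−1)] → w = 0.00
R4: moist=0.75, hot=0.41; OR[min(1, a+b)] → w = 1.00
R5: hot=0.41, moist=0.75; AND[max(0, a+b−1)] → w = 0.16
Rules with consequent 'large': {R2, R5} → strengths 0.00, 0.16
Aggregate via t-conorm [min(1, a+b)]: 0.16

0.16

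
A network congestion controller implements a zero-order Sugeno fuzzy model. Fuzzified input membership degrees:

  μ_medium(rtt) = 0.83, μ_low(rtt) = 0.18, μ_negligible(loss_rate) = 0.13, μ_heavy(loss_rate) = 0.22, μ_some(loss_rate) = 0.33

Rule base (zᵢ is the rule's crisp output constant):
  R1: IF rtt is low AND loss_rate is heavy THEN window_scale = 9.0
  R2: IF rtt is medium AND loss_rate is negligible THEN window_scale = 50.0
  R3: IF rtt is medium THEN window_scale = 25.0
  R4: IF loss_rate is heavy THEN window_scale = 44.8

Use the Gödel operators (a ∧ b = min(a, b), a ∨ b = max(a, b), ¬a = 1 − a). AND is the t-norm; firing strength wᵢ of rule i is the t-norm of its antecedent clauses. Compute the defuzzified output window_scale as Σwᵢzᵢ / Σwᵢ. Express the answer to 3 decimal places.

R1 (z=9.0): low=0.18, heavy=0.22; AND[min(a, b)] → w = 0.18
R2 (z=50.0): medium=0.83, negligible=0.13; AND[min(a, b)] → w = 0.13
R3 (z=25.0): medium=0.83 → w = 0.83
R4 (z=44.8): heavy=0.22 → w = 0.22
Weighted average = (0.18·9.0 + 0.13·50.0 + 0.83·25.0 + 0.22·44.8) / (0.18 + 0.13 + 0.83 + 0.22)
  = 38.7260 / 1.3600 = 28.475

28.475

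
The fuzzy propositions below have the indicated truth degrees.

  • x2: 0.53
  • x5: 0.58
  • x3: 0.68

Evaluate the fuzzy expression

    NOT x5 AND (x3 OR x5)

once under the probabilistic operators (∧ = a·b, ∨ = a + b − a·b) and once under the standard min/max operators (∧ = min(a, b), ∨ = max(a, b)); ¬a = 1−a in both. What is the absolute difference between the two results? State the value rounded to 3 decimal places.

Under probabilistic:
  NOT x5 = 1 − 0.5800 = 0.4200
  x3 OR x5 = a + b − a·b on (0.6800, 0.5800) = 0.8656
  NOT x5 AND (x3 OR x5) = a·b on (0.4200, 0.8656) = 0.3636
  → value = 0.3636
Under standard min/max:
  NOT x5 = 1 − 0.58 = 0.42
  x3 OR x5 = max(a, b) on (0.68, 0.58) = 0.68
  NOT x5 AND (x3 OR x5) = min(a, b) on (0.42, 0.68) = 0.42
  → value = 0.4200
|0.3636 − 0.4200| = 0.056

0.056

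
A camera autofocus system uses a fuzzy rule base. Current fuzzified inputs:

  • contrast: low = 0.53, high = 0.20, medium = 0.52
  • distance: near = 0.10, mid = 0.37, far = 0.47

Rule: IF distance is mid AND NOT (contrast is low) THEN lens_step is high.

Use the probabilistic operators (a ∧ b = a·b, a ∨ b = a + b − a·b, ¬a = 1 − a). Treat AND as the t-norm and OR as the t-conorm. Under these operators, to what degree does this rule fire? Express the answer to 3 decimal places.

firing strength: mid=0.37, ¬low=1−0.53=0.47; AND[a·b] → w = 0.1739

0.174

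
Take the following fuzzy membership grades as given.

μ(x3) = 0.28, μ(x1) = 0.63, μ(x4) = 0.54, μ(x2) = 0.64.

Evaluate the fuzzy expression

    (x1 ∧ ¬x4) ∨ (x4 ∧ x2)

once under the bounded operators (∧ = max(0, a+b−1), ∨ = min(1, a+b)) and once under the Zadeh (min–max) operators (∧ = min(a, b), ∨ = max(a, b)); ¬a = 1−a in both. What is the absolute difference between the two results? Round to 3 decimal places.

0.270

Under bounded:
  ¬x4 = 1 − 0.54 = 0.46
  x1 ∧ ¬x4 = max(0, a+b−1) on (0.63, 0.46) = 0.09
  x4 ∧ x2 = max(0, a+b−1) on (0.54, 0.64) = 0.18
  (x1 ∧ ¬x4) ∨ (x4 ∧ x2) = min(1, a+b) on (0.09, 0.18) = 0.27
  → value = 0.2700
Under Zadeh (min–max):
  ¬x4 = 1 − 0.54 = 0.46
  x1 ∧ ¬x4 = min(a, b) on (0.63, 0.46) = 0.46
  x4 ∧ x2 = min(a, b) on (0.54, 0.64) = 0.54
  (x1 ∧ ¬x4) ∨ (x4 ∧ x2) = max(a, b) on (0.46, 0.54) = 0.54
  → value = 0.5400
|0.2700 − 0.5400| = 0.270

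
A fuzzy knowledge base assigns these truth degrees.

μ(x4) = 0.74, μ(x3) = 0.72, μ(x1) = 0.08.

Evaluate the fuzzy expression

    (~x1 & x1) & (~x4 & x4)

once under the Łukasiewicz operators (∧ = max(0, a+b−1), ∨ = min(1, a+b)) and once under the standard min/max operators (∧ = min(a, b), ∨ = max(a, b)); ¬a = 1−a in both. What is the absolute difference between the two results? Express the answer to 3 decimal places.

Under Łukasiewicz:
  ~x1 = 1 − 0.08 = 0.92
  ~x1 & x1 = max(0, a+b−1) on (0.92, 0.08) = 0.00
  ~x4 = 1 − 0.74 = 0.26
  ~x4 & x4 = max(0, a+b−1) on (0.26, 0.74) = 0.00
  (~x1 & x1) & (~x4 & x4) = max(0, a+b−1) on (0.00, 0.00) = 0.00
  → value = 0.0000
Under standard min/max:
  ~x1 = 1 − 0.08 = 0.92
  ~x1 & x1 = min(a, b) on (0.92, 0.08) = 0.08
  ~x4 = 1 − 0.74 = 0.26
  ~x4 & x4 = min(a, b) on (0.26, 0.74) = 0.26
  (~x1 & x1) & (~x4 & x4) = min(a, b) on (0.08, 0.26) = 0.08
  → value = 0.0800
|0.0000 − 0.0800| = 0.080

0.080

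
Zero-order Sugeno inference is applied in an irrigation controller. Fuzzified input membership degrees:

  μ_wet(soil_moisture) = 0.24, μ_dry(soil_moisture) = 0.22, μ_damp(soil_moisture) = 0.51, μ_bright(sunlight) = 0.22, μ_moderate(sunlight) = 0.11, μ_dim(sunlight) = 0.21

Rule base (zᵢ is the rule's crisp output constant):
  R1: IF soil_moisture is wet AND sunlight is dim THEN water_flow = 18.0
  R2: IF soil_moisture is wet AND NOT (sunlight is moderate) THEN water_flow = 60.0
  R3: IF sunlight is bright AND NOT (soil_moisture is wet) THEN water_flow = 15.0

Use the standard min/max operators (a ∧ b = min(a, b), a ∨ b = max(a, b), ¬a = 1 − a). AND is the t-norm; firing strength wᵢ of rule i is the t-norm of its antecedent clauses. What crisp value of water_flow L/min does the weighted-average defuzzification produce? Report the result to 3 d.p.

R1 (z=18.0): wet=0.24, dim=0.21; AND[min(a, b)] → w = 0.21
R2 (z=60.0): wet=0.24, ¬moderate=1−0.11=0.89; AND[min(a, b)] → w = 0.24
R3 (z=15.0): bright=0.22, ¬wet=1−0.24=0.76; AND[min(a, b)] → w = 0.22
Weighted average = (0.21·18.0 + 0.24·60.0 + 0.22·15.0) / (0.21 + 0.24 + 0.22)
  = 21.4800 / 0.6700 = 32.060

32.060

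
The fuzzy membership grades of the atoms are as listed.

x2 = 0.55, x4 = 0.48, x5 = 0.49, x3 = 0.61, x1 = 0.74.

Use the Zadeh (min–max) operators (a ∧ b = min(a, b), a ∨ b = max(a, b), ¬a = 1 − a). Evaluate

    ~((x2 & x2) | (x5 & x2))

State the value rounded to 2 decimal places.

0.45

x2 & x2 = min(a, b) on (0.55, 0.55) = 0.55
x5 & x2 = min(a, b) on (0.49, 0.55) = 0.49
(x2 & x2) | (x5 & x2) = max(a, b) on (0.55, 0.49) = 0.55
~((x2 & x2) | (x5 & x2)) = 1 − 0.55 = 0.45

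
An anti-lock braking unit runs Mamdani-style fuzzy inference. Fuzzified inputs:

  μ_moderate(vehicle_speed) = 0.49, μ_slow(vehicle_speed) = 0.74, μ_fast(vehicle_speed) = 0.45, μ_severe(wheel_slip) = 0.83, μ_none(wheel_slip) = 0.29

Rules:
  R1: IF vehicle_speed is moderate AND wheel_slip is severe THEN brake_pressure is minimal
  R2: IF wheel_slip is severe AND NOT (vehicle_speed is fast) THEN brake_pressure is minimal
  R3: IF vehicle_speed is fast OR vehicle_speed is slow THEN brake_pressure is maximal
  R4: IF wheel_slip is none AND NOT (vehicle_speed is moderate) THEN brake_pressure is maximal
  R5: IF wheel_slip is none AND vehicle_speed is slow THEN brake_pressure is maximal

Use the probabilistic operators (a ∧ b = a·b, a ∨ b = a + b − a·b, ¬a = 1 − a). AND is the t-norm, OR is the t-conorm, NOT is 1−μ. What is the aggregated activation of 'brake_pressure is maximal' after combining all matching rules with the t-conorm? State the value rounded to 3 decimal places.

0.904

R1: moderate=0.49, severe=0.83; AND[a·b] → w = 0.4067
R2: severe=0.83, ¬fast=1−0.45=0.55; AND[a·b] → w = 0.4565
R3: fast=0.45, slow=0.74; OR[a + b − a·b] → w = 0.8570
R4: none=0.29, ¬moderate=1−0.49=0.51; AND[a·b] → w = 0.1479
R5: none=0.29, slow=0.74; AND[a·b] → w = 0.2146
Rules with consequent 'maximal': {R3, R4, R5} → strengths 0.8570, 0.1479, 0.2146
Aggregate via t-conorm [a + b − a·b]: 0.9043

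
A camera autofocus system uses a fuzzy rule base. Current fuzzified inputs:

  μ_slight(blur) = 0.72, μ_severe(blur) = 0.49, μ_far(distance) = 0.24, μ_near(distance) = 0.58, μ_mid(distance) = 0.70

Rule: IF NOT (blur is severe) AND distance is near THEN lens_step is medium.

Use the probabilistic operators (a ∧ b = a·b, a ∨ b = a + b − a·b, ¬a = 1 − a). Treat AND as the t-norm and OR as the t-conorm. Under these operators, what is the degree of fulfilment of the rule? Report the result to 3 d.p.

firing strength: ¬severe=1−0.49=0.51, near=0.58; AND[a·b] → w = 0.2958

0.296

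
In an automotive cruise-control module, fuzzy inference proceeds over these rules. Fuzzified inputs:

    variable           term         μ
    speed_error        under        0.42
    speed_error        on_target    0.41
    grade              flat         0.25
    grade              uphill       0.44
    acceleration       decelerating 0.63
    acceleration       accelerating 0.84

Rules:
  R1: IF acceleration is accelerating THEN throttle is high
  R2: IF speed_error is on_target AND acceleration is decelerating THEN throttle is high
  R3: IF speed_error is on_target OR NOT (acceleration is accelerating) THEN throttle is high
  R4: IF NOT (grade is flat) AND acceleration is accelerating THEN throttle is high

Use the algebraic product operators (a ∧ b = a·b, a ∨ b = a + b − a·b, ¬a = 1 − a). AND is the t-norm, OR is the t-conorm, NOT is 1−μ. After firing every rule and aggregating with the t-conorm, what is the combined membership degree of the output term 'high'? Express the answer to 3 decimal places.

0.978

R1: accelerating=0.84 → w = 0.8400
R2: on_target=0.41, decelerating=0.63; AND[a·b] → w = 0.2583
R3: on_target=0.41, ¬accelerating=1−0.84=0.16; OR[a + b − a·b] → w = 0.5044
R4: ¬flat=1−0.25=0.75, accelerating=0.84; AND[a·b] → w = 0.6300
Rules with consequent 'high': {R1, R2, R3, R4} → strengths 0.8400, 0.2583, 0.5044, 0.6300
Aggregate via t-conorm [a + b − a·b]: 0.9782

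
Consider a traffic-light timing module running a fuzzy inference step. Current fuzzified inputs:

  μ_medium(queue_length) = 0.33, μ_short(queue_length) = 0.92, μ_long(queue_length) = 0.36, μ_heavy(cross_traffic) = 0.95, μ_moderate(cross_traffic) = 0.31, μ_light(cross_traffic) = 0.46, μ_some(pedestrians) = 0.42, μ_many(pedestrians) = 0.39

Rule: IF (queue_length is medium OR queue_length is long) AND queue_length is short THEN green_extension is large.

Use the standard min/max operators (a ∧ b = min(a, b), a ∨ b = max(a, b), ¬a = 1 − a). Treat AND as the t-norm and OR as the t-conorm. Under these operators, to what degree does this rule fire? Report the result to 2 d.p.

0.36

firing strength: (medium=0.33 OR long=0.36) = 0.36; AND[min(a, b)] with short=0.92 → w = 0.36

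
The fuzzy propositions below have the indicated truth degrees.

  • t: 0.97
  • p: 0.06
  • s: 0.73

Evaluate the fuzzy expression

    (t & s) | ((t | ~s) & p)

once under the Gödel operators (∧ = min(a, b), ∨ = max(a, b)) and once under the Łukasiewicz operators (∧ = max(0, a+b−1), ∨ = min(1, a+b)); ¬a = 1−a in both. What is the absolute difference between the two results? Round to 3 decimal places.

Under Gödel:
  t & s = min(a, b) on (0.97, 0.73) = 0.73
  ~s = 1 − 0.73 = 0.27
  t | ~s = max(a, b) on (0.97, 0.27) = 0.97
  (t | ~s) & p = min(a, b) on (0.97, 0.06) = 0.06
  (t & s) | ((t | ~s) & p) = max(a, b) on (0.73, 0.06) = 0.73
  → value = 0.7300
Under Łukasiewicz:
  t & s = max(0, a+b−1) on (0.97, 0.73) = 0.70
  ~s = 1 − 0.73 = 0.27
  t | ~s = min(1, a+b) on (0.97, 0.27) = 1.00
  (t | ~s) & p = max(0, a+b−1) on (1.00, 0.06) = 0.06
  (t & s) | ((t | ~s) & p) = min(1, a+b) on (0.70, 0.06) = 0.76
  → value = 0.7600
|0.7300 − 0.7600| = 0.030

0.030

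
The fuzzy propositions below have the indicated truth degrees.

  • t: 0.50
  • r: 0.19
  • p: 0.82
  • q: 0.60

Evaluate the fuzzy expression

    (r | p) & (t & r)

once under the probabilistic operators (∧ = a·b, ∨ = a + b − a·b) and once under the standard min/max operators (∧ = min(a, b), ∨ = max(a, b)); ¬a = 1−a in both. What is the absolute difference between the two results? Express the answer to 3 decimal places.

0.109

Under probabilistic:
  r | p = a + b − a·b on (0.1900, 0.8200) = 0.8542
  t & r = a·b on (0.5000, 0.1900) = 0.0950
  (r | p) & (t & r) = a·b on (0.8542, 0.0950) = 0.0811
  → value = 0.0811
Under standard min/max:
  r | p = max(a, b) on (0.19, 0.82) = 0.82
  t & r = min(a, b) on (0.50, 0.19) = 0.19
  (r | p) & (t & r) = min(a, b) on (0.82, 0.19) = 0.19
  → value = 0.1900
|0.0811 − 0.1900| = 0.109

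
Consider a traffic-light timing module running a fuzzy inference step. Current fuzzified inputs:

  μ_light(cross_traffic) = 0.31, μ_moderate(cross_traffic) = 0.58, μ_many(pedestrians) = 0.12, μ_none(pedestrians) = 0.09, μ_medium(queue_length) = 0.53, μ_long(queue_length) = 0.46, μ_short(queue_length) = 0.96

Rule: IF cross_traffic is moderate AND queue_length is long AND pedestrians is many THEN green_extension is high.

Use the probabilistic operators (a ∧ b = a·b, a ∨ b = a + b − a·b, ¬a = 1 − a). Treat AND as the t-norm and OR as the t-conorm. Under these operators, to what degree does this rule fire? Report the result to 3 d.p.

0.032

firing strength: moderate=0.58, long=0.46, many=0.12; AND[a·b] → w = 0.0320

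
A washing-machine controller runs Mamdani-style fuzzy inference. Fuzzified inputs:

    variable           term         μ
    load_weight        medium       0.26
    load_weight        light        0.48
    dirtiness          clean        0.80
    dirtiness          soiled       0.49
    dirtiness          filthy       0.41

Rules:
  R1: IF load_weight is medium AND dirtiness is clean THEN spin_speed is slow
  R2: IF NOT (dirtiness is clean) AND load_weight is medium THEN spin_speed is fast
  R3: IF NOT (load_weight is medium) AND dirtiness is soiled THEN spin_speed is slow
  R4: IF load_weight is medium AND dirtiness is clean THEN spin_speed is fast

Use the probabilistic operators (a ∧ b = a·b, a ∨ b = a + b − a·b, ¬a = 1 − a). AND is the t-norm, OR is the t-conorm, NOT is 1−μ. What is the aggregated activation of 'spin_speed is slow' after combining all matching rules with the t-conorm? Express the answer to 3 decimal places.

0.495

R1: medium=0.26, clean=0.80; AND[a·b] → w = 0.2080
R2: ¬clean=1−0.80=0.20, medium=0.26; AND[a·b] → w = 0.0520
R3: ¬medium=1−0.26=0.74, soiled=0.49; AND[a·b] → w = 0.3626
R4: medium=0.26, clean=0.80; AND[a·b] → w = 0.2080
Rules with consequent 'slow': {R1, R3} → strengths 0.2080, 0.3626
Aggregate via t-conorm [a + b − a·b]: 0.4952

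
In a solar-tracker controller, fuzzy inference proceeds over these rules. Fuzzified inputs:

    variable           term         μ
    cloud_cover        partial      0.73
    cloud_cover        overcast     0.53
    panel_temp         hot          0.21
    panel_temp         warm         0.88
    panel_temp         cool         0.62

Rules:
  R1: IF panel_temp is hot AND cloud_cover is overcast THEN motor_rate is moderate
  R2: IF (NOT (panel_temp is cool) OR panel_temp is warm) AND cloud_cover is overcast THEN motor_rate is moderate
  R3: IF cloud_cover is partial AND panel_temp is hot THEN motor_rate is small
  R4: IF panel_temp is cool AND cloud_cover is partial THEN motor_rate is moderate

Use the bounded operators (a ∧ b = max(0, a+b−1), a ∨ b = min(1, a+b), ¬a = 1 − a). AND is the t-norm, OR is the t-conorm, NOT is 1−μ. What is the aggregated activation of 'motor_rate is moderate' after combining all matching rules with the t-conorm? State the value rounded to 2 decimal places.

0.88

R1: hot=0.21, overcast=0.53; AND[max(0, a+b−1)] → w = 0.00
R2: (¬cool=1−0.62=0.38 OR warm=0.88) = 1.00; AND[max(0, a+b−1)] with overcast=0.53 → w = 0.53
R3: partial=0.73, hot=0.21; AND[max(0, a+b−1)] → w = 0.00
R4: cool=0.62, partial=0.73; AND[max(0, a+b−1)] → w = 0.35
Rules with consequent 'moderate': {R1, R2, R4} → strengths 0.00, 0.53, 0.35
Aggregate via t-conorm [min(1, a+b)]: 0.88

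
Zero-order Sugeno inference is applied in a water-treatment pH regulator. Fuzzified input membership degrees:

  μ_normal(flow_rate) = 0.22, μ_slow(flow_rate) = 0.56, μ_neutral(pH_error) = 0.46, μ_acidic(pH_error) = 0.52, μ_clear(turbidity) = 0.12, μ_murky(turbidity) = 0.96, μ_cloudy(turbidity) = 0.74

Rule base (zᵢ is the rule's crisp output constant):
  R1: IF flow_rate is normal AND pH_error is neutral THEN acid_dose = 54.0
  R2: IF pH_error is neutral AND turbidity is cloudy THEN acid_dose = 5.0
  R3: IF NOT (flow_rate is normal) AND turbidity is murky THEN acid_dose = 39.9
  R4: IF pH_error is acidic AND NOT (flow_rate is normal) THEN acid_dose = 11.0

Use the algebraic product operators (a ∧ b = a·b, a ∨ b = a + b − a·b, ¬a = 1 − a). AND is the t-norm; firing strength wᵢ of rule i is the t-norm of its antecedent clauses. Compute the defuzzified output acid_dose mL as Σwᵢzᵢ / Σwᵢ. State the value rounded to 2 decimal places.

26.01

R1 (z=54.0): normal=0.22, neutral=0.46; AND[a·b] → w = 0.1012
R2 (z=5.0): neutral=0.46, cloudy=0.74; AND[a·b] → w = 0.3404
R3 (z=39.9): ¬normal=1−0.22=0.78, murky=0.96; AND[a·b] → w = 0.7488
R4 (z=11.0): acidic=0.52, ¬normal=1−0.22=0.78; AND[a·b] → w = 0.4056
Weighted average = (0.1012·54.0 + 0.3404·5.0 + 0.7488·39.9 + 0.4056·11.0) / (0.1012 + 0.3404 + 0.7488 + 0.4056)
  = 41.5055 / 1.5960 = 26.01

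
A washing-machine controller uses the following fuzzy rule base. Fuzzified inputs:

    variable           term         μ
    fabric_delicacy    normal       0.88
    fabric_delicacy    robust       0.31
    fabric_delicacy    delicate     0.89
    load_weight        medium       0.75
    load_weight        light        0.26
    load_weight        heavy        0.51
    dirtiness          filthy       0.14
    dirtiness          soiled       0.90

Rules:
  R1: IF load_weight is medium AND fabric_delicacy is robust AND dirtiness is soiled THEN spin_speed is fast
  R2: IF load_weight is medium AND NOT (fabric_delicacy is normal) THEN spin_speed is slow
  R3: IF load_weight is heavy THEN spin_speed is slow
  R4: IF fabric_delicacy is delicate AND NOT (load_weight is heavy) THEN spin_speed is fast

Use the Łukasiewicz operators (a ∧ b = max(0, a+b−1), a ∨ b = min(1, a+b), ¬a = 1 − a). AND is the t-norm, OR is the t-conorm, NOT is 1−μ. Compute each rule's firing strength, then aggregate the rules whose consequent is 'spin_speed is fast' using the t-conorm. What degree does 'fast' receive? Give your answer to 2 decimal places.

R1: medium=0.75, robust=0.31, soiled=0.90; AND[max(0, a+b−1)] → w = 0.00
R2: medium=0.75, ¬normal=1−0.88=0.12; AND[max(0, a+b−1)] → w = 0.00
R3: heavy=0.51 → w = 0.51
R4: delicate=0.89, ¬heavy=1−0.51=0.49; AND[max(0, a+b−1)] → w = 0.38
Rules with consequent 'fast': {R1, R4} → strengths 0.00, 0.38
Aggregate via t-conorm [min(1, a+b)]: 0.38

0.38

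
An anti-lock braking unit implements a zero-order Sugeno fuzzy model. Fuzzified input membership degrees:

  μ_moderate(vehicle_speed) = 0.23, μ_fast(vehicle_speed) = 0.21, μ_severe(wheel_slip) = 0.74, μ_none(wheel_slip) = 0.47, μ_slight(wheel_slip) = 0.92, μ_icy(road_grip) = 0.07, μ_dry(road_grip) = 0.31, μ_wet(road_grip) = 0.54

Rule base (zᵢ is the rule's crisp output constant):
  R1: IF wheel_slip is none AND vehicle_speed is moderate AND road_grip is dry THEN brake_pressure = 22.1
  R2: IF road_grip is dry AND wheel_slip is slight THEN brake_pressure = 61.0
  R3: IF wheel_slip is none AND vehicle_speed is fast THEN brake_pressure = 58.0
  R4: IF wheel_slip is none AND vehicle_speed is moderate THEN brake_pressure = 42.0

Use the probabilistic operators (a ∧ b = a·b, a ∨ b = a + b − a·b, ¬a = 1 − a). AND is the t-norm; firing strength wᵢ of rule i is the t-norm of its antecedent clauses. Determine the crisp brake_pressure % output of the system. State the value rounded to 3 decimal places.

R1 (z=22.1): none=0.47, moderate=0.23, dry=0.31; AND[a·b] → w = 0.0335
R2 (z=61.0): dry=0.31, slight=0.92; AND[a·b] → w = 0.2852
R3 (z=58.0): none=0.47, fast=0.21; AND[a·b] → w = 0.0987
R4 (z=42.0): none=0.47, moderate=0.23; AND[a·b] → w = 0.1081
Weighted average = (0.0335·22.1 + 0.2852·61.0 + 0.0987·58.0 + 0.1081·42.0) / (0.0335 + 0.2852 + 0.0987 + 0.1081)
  = 28.4026 / 0.5255 = 54.048

54.048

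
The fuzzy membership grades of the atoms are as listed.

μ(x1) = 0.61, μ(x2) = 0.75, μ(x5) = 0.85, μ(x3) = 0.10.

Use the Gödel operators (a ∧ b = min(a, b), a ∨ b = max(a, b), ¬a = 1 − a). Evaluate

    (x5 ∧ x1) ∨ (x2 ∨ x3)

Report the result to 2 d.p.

0.75

x5 ∧ x1 = min(a, b) on (0.85, 0.61) = 0.61
x2 ∨ x3 = max(a, b) on (0.75, 0.10) = 0.75
(x5 ∧ x1) ∨ (x2 ∨ x3) = max(a, b) on (0.61, 0.75) = 0.75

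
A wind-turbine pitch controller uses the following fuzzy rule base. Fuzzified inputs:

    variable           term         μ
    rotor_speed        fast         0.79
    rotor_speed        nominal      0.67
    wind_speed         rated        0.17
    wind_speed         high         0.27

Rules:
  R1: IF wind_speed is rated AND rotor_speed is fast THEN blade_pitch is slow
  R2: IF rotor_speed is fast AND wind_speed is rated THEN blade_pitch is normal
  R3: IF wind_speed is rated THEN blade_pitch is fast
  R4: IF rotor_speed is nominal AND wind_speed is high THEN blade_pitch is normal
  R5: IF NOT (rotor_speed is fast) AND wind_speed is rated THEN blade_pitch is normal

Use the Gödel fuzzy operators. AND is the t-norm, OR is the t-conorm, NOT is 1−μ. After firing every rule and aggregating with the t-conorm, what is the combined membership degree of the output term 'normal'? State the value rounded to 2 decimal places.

R1: rated=0.17, fast=0.79; AND[min(a, b)] → w = 0.17
R2: fast=0.79, rated=0.17; AND[min(a, b)] → w = 0.17
R3: rated=0.17 → w = 0.17
R4: nominal=0.67, high=0.27; AND[min(a, b)] → w = 0.27
R5: ¬fast=1−0.79=0.21, rated=0.17; AND[min(a, b)] → w = 0.17
Rules with consequent 'normal': {R2, R4, R5} → strengths 0.17, 0.27, 0.17
Aggregate via t-conorm [max(a, b)]: 0.27

0.27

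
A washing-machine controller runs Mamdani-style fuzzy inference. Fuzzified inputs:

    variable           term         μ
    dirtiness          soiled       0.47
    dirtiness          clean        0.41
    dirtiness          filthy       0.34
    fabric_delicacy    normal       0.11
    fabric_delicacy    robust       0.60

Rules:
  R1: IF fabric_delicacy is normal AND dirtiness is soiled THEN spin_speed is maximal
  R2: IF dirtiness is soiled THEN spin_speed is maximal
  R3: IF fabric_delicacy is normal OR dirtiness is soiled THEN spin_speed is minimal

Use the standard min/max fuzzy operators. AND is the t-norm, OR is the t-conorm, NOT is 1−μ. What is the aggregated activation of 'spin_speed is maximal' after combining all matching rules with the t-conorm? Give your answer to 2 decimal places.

0.47

R1: normal=0.11, soiled=0.47; AND[min(a, b)] → w = 0.11
R2: soiled=0.47 → w = 0.47
R3: normal=0.11, soiled=0.47; OR[max(a, b)] → w = 0.47
Rules with consequent 'maximal': {R1, R2} → strengths 0.11, 0.47
Aggregate via t-conorm [max(a, b)]: 0.47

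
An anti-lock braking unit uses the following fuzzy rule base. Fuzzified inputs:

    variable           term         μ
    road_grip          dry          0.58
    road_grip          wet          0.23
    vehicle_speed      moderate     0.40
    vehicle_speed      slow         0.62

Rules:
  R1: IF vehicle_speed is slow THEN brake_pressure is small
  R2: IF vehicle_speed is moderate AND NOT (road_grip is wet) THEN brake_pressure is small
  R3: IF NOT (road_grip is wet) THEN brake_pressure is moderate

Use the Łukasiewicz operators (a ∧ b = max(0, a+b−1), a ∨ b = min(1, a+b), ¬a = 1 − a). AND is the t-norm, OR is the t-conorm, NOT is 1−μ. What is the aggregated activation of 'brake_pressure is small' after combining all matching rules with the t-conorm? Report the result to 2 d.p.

0.79

R1: slow=0.62 → w = 0.62
R2: moderate=0.40, ¬wet=1−0.23=0.77; AND[max(0, a+b−1)] → w = 0.17
R3: ¬wet=1−0.23=0.77 → w = 0.77
Rules with consequent 'small': {R1, R2} → strengths 0.62, 0.17
Aggregate via t-conorm [min(1, a+b)]: 0.79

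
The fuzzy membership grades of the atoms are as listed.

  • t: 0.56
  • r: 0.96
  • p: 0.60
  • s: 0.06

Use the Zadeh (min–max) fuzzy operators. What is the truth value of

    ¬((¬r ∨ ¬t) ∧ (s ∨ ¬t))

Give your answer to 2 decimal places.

¬r = 1 − 0.96 = 0.04
¬t = 1 − 0.56 = 0.44
¬r ∨ ¬t = max(a, b) on (0.04, 0.44) = 0.44
¬t = 1 − 0.56 = 0.44
s ∨ ¬t = max(a, b) on (0.06, 0.44) = 0.44
(¬r ∨ ¬t) ∧ (s ∨ ¬t) = min(a, b) on (0.44, 0.44) = 0.44
¬((¬r ∨ ¬t) ∧ (s ∨ ¬t)) = 1 − 0.44 = 0.56

0.56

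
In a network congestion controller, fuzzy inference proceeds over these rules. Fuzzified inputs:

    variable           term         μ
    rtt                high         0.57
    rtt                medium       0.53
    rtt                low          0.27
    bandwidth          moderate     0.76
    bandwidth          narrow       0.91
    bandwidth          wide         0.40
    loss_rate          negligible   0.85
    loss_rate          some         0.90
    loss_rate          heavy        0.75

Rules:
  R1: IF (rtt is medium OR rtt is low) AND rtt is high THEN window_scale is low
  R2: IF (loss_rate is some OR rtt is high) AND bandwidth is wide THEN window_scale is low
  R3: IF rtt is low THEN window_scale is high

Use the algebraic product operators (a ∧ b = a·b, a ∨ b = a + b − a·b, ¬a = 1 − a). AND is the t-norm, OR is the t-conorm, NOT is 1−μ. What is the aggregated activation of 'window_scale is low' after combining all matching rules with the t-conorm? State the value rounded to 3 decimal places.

R1: (medium=0.53 OR low=0.27) = 0.6569; AND[a·b] with high=0.57 → w = 0.3744
R2: (some=0.90 OR high=0.57) = 0.9570; AND[a·b] with wide=0.40 → w = 0.3828
R3: low=0.27 → w = 0.2700
Rules with consequent 'low': {R1, R2} → strengths 0.3744, 0.3828
Aggregate via t-conorm [a + b − a·b]: 0.6139

0.614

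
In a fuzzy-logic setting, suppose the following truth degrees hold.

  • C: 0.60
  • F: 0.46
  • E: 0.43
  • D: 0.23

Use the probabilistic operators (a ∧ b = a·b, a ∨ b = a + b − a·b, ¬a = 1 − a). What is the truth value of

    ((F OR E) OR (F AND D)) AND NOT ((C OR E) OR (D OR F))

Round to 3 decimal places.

F OR E = a + b − a·b on (0.4600, 0.4300) = 0.6922
F AND D = a·b on (0.4600, 0.2300) = 0.1058
(F OR E) OR (F AND D) = a + b − a·b on (0.6922, 0.1058) = 0.7248
C OR E = a + b − a·b on (0.6000, 0.4300) = 0.7720
D OR F = a + b − a·b on (0.2300, 0.4600) = 0.5842
(C OR E) OR (D OR F) = a + b − a·b on (0.7720, 0.5842) = 0.9052
NOT ((C OR E) OR (D OR F)) = 1 − 0.9052 = 0.0948
((F OR E) OR (F AND D)) AND NOT ((C OR E) OR (D OR F)) = a·b on (0.7248, 0.0948) = 0.0687

0.069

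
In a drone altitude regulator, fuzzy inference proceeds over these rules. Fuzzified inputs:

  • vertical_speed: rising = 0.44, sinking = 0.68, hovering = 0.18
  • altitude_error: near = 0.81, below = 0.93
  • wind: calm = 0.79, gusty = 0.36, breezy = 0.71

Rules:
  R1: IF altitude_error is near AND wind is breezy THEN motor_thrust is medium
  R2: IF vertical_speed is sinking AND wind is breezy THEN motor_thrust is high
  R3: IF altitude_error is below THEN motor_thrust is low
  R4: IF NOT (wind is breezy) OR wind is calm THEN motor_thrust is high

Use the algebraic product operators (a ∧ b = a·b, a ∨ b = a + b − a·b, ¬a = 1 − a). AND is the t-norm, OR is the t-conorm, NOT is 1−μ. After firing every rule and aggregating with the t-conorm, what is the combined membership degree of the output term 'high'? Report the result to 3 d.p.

R1: near=0.81, breezy=0.71; AND[a·b] → w = 0.5751
R2: sinking=0.68, breezy=0.71; AND[a·b] → w = 0.4828
R3: below=0.93 → w = 0.9300
R4: ¬breezy=1−0.71=0.29, calm=0.79; OR[a + b − a·b] → w = 0.8509
Rules with consequent 'high': {R2, R4} → strengths 0.4828, 0.8509
Aggregate via t-conorm [a + b − a·b]: 0.9229

0.923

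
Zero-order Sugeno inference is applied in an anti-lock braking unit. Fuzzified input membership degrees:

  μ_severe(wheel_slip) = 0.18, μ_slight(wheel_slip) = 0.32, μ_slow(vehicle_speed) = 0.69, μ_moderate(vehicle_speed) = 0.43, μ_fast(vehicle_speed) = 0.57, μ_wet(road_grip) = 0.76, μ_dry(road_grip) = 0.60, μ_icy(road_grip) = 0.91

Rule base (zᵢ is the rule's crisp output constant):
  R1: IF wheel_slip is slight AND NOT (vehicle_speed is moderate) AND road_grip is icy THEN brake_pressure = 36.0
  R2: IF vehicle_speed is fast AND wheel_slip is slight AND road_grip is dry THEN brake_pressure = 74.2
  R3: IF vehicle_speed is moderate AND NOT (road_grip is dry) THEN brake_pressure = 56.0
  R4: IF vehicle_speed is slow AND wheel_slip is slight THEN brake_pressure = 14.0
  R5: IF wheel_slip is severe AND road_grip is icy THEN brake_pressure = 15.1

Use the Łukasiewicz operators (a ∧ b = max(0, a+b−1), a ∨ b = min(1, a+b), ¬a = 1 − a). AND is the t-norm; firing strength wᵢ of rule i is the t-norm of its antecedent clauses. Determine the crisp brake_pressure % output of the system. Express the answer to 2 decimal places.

R1 (z=36.0): slight=0.32, ¬moderate=1−0.43=0.57, icy=0.91; AND[max(0, a+b−1)] → w = 0.00
R2 (z=74.2): fast=0.57, slight=0.32, dry=0.60; AND[max(0, a+b−1)] → w = 0.00
R3 (z=56.0): moderate=0.43, ¬dry=1−0.60=0.40; AND[max(0, a+b−1)] → w = 0.00
R4 (z=14.0): slow=0.69, slight=0.32; AND[max(0, a+b−1)] → w = 0.01
R5 (z=15.1): severe=0.18, icy=0.91; AND[max(0, a+b−1)] → w = 0.09
Weighted average = (0.00·36.0 + 0.00·74.2 + 0.00·56.0 + 0.01·14.0 + 0.09·15.1) / (0.00 + 0.00 + 0.00 + 0.01 + 0.09)
  = 1.4990 / 0.1000 = 14.99

14.99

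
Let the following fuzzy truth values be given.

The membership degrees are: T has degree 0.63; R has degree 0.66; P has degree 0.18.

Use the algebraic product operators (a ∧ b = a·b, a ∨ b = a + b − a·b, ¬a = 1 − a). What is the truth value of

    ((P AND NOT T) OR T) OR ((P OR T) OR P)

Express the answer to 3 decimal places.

0.914

NOT T = 1 − 0.6300 = 0.3700
P AND NOT T = a·b on (0.1800, 0.3700) = 0.0666
(P AND NOT T) OR T = a + b − a·b on (0.0666, 0.6300) = 0.6546
P OR T = a + b − a·b on (0.1800, 0.6300) = 0.6966
(P OR T) OR P = a + b − a·b on (0.6966, 0.1800) = 0.7512
((P AND NOT T) OR T) OR ((P OR T) OR P) = a + b − a·b on (0.6546, 0.7512) = 0.9141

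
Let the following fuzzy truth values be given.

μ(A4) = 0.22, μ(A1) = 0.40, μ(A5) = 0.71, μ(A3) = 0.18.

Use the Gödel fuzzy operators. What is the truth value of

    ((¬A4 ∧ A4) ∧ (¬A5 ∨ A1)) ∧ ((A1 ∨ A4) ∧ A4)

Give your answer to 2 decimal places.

¬A4 = 1 − 0.22 = 0.78
¬A4 ∧ A4 = min(a, b) on (0.78, 0.22) = 0.22
¬A5 = 1 − 0.71 = 0.29
¬A5 ∨ A1 = max(a, b) on (0.29, 0.40) = 0.40
(¬A4 ∧ A4) ∧ (¬A5 ∨ A1) = min(a, b) on (0.22, 0.40) = 0.22
A1 ∨ A4 = max(a, b) on (0.40, 0.22) = 0.40
(A1 ∨ A4) ∧ A4 = min(a, b) on (0.40, 0.22) = 0.22
((¬A4 ∧ A4) ∧ (¬A5 ∨ A1)) ∧ ((A1 ∨ A4) ∧ A4) = min(a, b) on (0.22, 0.22) = 0.22

0.22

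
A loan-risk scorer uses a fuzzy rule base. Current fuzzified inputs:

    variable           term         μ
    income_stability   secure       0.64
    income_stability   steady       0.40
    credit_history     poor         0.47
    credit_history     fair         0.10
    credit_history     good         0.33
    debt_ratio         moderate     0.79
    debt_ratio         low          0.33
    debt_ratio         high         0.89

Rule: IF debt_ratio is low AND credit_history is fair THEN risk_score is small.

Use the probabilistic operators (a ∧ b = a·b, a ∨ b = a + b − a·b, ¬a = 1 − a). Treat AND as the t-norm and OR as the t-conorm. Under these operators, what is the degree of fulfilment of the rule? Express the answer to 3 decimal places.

firing strength: low=0.33, fair=0.10; AND[a·b] → w = 0.0330

0.033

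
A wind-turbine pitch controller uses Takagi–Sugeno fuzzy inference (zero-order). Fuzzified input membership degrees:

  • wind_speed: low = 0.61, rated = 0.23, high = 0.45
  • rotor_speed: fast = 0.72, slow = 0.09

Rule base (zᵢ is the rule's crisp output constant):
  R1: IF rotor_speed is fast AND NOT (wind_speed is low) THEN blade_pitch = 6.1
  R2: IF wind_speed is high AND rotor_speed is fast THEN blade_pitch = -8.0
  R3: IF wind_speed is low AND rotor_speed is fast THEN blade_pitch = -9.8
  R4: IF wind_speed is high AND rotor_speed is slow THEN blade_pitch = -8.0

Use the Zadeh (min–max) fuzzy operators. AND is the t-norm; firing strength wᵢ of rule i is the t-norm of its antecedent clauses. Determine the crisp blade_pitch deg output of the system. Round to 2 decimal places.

-5.14

R1 (z=6.1): fast=0.72, ¬low=1−0.61=0.39; AND[min(a, b)] → w = 0.39
R2 (z=-8.0): high=0.45, fast=0.72; AND[min(a, b)] → w = 0.45
R3 (z=-9.8): low=0.61, fast=0.72; AND[min(a, b)] → w = 0.61
R4 (z=-8.0): high=0.45, slow=0.09; AND[min(a, b)] → w = 0.09
Weighted average = (0.39·6.1 + 0.45·-8.0 + 0.61·-9.8 + 0.09·-8.0) / (0.39 + 0.45 + 0.61 + 0.09)
  = -7.9190 / 1.5400 = -5.14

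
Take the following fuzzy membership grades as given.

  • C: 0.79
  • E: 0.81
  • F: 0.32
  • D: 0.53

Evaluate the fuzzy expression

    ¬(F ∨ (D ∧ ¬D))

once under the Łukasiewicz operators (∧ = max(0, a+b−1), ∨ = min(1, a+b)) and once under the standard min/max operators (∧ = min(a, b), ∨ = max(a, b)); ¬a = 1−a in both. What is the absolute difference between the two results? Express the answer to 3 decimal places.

0.150

Under Łukasiewicz:
  ¬D = 1 − 0.53 = 0.47
  D ∧ ¬D = max(0, a+b−1) on (0.53, 0.47) = 0.00
  F ∨ (D ∧ ¬D) = min(1, a+b) on (0.32, 0.00) = 0.32
  ¬(F ∨ (D ∧ ¬D)) = 1 − 0.32 = 0.68
  → value = 0.6800
Under standard min/max:
  ¬D = 1 − 0.53 = 0.47
  D ∧ ¬D = min(a, b) on (0.53, 0.47) = 0.47
  F ∨ (D ∧ ¬D) = max(a, b) on (0.32, 0.47) = 0.47
  ¬(F ∨ (D ∧ ¬D)) = 1 − 0.47 = 0.53
  → value = 0.5300
|0.6800 − 0.5300| = 0.150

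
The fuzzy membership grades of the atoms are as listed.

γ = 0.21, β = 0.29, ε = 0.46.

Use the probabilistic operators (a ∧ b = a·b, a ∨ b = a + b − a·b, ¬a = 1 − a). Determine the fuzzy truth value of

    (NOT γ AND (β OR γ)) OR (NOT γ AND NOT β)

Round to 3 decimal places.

NOT γ = 1 − 0.2100 = 0.7900
β OR γ = a + b − a·b on (0.2900, 0.2100) = 0.4391
NOT γ AND (β OR γ) = a·b on (0.7900, 0.4391) = 0.3469
NOT γ = 1 − 0.2100 = 0.7900
NOT β = 1 − 0.2900 = 0.7100
NOT γ AND NOT β = a·b on (0.7900, 0.7100) = 0.5609
(NOT γ AND (β OR γ)) OR (NOT γ AND NOT β) = a + b − a·b on (0.3469, 0.5609) = 0.7132

0.713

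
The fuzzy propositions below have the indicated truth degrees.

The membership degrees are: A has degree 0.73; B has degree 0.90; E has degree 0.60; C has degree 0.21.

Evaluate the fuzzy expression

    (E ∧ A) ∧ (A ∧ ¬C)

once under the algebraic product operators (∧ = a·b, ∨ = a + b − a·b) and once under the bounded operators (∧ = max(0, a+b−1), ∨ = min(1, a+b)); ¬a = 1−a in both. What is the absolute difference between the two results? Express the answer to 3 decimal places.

Under algebraic product:
  E ∧ A = a·b on (0.6000, 0.7300) = 0.4380
  ¬C = 1 − 0.2100 = 0.7900
  A ∧ ¬C = a·b on (0.7300, 0.7900) = 0.5767
  (E ∧ A) ∧ (A ∧ ¬C) = a·b on (0.4380, 0.5767) = 0.2526
  → value = 0.2526
Under bounded:
  E ∧ A = max(0, a+b−1) on (0.60, 0.73) = 0.33
  ¬C = 1 − 0.21 = 0.79
  A ∧ ¬C = max(0, a+b−1) on (0.73, 0.79) = 0.52
  (E ∧ A) ∧ (A ∧ ¬C) = max(0, a+b−1) on (0.33, 0.52) = 0.00
  → value = 0.0000
|0.2526 − 0.0000| = 0.253

0.253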